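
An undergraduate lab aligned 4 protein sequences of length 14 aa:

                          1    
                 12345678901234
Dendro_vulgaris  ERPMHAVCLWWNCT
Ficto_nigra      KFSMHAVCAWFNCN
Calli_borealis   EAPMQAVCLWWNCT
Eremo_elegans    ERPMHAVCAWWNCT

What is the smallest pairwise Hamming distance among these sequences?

1

Pairwise Hamming distances:
  Dendro_vulgaris vs Ficto_nigra: 6
  Dendro_vulgaris vs Calli_borealis: 2
  Dendro_vulgaris vs Eremo_elegans: 1
  Ficto_nigra vs Calli_borealis: 7
  Ficto_nigra vs Eremo_elegans: 5
  Calli_borealis vs Eremo_elegans: 3
The smallest is 1, between Dendro_vulgaris and Eremo_elegans.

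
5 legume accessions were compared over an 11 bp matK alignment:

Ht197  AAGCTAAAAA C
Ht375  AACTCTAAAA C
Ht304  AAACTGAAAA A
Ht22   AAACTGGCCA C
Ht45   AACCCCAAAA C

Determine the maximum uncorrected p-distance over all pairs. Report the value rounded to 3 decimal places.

0.636

Pairwise Hamming distances:
  Ht197 vs Ht375: 4
  Ht197 vs Ht304: 3
  Ht197 vs Ht22: 5
  Ht197 vs Ht45: 3
  Ht375 vs Ht304: 5
  Ht375 vs Ht22: 7
  Ht375 vs Ht45: 2
  Ht304 vs Ht22: 4
  Ht304 vs Ht45: 4
  Ht22 vs Ht45: 6
The largest is 7 mismatches, between Ht375 and Ht22; p = 7/11 = 0.636.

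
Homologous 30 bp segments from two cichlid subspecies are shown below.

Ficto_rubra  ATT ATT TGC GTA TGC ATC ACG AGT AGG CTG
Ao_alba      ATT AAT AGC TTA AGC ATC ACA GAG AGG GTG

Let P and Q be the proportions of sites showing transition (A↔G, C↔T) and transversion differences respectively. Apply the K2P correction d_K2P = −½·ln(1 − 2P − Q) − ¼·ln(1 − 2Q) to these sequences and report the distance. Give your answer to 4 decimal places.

0.3831

Differing sites — 5:T/A (Tv); 7:T/A (Tv); 10:G/T (Tv); 13:T/A (Tv); 21:G/A (Ti); 22:A/G (Ti); 23:G/A (Ti); 24:T/G (Tv); 28:C/G (Tv).
Of the 9 differences, 3 transitions and 6 transversions over 30 sites: P = 3/30 = 0.100000, Q = 6/30 = 0.200000.
d = −0.5·ln(0.600000) − 0.25·ln(0.600000) = −0.5·(-0.510826) − 0.25·(-0.510826) = 0.3831.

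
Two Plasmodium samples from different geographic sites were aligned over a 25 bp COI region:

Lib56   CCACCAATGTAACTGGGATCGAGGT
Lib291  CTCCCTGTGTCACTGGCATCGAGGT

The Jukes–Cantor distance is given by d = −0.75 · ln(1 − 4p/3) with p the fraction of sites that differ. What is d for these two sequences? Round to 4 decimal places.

Mismatches occur at site 2 (C→T), site 3 (A→C), site 6 (A→T), site 7 (A→G), site 11 (A→C), site 17 (G→C).
p = 6/25 = 0.240000.
d = −0.75 · ln(1 − (4/3)·0.240000) = −0.75 · ln(0.680000) = −0.75 · (-0.385662) = 0.2892.

0.2892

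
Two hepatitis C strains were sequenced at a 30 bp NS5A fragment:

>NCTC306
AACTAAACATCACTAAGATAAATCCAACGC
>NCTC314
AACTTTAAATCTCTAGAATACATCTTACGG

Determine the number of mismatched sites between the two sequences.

10

Differing sites — 5:A/T; 6:A/T; 8:C/A; 12:A/T; 16:A/G; 17:G/A; 21:A/C; 25:C/T; 26:A/T; 30:C/G.
That gives 10 mismatches out of 30 aligned sites, so the Hamming distance is 10.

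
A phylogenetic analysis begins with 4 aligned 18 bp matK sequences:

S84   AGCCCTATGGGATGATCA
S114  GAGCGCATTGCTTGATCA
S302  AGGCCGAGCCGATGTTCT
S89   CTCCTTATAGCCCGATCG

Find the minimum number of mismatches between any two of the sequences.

7

Pairwise Hamming distances:
  S84 vs S114: 8
  S84 vs S302: 7
  S84 vs S89: 8
  S114 vs S302: 11
  S114 vs S89: 9
  S302 vs S89: 13
The smallest is 7, between S84 and S302.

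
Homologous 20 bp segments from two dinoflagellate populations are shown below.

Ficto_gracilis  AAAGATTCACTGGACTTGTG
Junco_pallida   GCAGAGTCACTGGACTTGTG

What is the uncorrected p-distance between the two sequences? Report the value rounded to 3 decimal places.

0.150

Differing sites — 1:A/G; 2:A/C; 6:T/G.
There are 3 differences over 20 sites, so p = 3/20 = 0.150.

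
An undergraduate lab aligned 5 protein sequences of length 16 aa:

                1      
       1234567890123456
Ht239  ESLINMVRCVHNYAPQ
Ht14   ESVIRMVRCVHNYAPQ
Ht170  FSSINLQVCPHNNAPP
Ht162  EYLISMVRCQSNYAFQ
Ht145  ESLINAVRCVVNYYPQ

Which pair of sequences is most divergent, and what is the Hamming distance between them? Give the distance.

12

Pairwise Hamming distances:
  Ht239 vs Ht14: 2
  Ht239 vs Ht170: 8
  Ht239 vs Ht162: 5
  Ht239 vs Ht145: 3
  Ht14 vs Ht170: 9
  Ht14 vs Ht162: 6
  Ht14 vs Ht145: 5
  Ht170 vs Ht162: 12
  Ht170 vs Ht145: 10
  Ht162 vs Ht145: 7
The largest is 12, between Ht170 and Ht162.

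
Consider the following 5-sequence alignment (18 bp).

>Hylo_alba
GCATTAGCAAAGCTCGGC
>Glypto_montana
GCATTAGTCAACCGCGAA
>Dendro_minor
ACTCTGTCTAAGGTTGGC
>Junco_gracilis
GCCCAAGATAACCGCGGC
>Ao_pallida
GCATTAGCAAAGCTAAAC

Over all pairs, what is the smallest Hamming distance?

Pairwise Hamming distances:
  Hylo_alba vs Glypto_montana: 6
  Hylo_alba vs Dendro_minor: 8
  Hylo_alba vs Junco_gracilis: 7
  Hylo_alba vs Ao_pallida: 3
  Glypto_montana vs Dendro_minor: 13
  Glypto_montana vs Junco_gracilis: 7
  Glypto_montana vs Ao_pallida: 7
  Dendro_minor vs Junco_gracilis: 10
  Dendro_minor vs Ao_pallida: 10
  Junco_gracilis vs Ao_pallida: 10
The smallest is 3, between Hylo_alba and Ao_pallida.

3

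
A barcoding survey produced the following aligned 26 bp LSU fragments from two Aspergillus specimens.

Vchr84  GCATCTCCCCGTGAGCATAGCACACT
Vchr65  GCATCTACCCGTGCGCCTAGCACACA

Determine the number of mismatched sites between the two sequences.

Differing sites — 7:C/A; 14:A/C; 17:A/C; 26:T/A.
That gives 4 mismatches out of 26 aligned sites, so the Hamming distance is 4.

4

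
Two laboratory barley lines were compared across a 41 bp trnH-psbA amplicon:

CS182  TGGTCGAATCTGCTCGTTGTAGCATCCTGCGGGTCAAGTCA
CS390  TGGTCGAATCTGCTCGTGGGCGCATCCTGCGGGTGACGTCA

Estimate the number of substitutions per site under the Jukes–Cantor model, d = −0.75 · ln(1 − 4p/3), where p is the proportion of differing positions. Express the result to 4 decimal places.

Mismatches occur at site 18 (T↔G), site 20 (T↔G), site 21 (A↔C), site 35 (C↔G), site 37 (A↔C).
p = 5/41 = 0.121951.
d = −0.75 · ln(1 − (4/3)·0.121951) = −0.75 · ln(0.837399) = −0.75 · (-0.177455) = 0.1331.

0.1331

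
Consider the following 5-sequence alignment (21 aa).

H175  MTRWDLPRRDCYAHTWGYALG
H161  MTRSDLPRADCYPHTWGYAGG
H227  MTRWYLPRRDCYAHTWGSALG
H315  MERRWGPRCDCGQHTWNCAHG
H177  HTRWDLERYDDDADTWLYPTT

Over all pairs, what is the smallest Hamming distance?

Pairwise Hamming distances:
  H175 vs H161: 4
  H175 vs H227: 2
  H175 vs H315: 10
  H175 vs H177: 10
  H161 vs H227: 6
  H161 vs H315: 10
  H161 vs H177: 12
  H227 vs H315: 10
  H227 vs H177: 12
  H315 vs H177: 16
The smallest is 2, between H175 and H227.

2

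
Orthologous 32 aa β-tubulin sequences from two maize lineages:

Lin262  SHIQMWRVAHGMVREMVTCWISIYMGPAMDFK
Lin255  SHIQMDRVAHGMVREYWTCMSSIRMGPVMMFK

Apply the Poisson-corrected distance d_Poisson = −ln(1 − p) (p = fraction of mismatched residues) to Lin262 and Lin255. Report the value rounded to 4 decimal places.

Differing sites — 6:W/D; 16:M/Y; 17:V/W; 20:W/M; 21:I/S; 24:Y/R; 28:A/V; 30:D/M.
p = 8/32 = 0.250000.
d = −ln(1 − 0.250000) = −ln(0.750000) = 0.2877.

0.2877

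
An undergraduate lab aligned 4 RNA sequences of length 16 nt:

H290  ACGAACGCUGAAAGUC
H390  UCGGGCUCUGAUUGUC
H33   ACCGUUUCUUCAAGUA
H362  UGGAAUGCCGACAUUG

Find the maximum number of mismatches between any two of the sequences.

12

Pairwise Hamming distances:
  H290 vs H390: 6
  H290 vs H33: 8
  H290 vs H362: 7
  H390 vs H33: 9
  H390 vs H362: 10
  H33 vs H362: 12
The largest is 12, between H33 and H362.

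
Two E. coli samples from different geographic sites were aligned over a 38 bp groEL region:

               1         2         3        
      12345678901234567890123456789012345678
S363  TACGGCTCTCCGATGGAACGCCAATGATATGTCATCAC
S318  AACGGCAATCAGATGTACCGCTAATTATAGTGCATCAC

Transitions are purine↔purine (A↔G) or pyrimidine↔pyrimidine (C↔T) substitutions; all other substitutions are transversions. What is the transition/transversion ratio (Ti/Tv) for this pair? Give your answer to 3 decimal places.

0.100

The sequences differ at positions 1 (T/A, transversion), 7 (T/A, transversion), 8 (C/A, transversion), 11 (C/A, transversion), 16 (G/T, transversion), 18 (A/C, transversion), 22 (C/T, transition), 26 (G/T, transversion), 30 (T/G, transversion), 31 (G/T, transversion), 32 (T/G, transversion).
Of the 11 differences, 1 transition and 10 transversions, so Ti/Tv = 1/10 = 0.100.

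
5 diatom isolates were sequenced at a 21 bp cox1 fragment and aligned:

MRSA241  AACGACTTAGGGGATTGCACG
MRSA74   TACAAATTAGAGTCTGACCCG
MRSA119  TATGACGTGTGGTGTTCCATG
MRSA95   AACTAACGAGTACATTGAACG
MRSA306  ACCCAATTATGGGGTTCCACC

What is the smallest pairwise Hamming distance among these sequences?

7

Pairwise Hamming distances:
  MRSA241 vs MRSA74: 9
  MRSA241 vs MRSA119: 9
  MRSA241 vs MRSA95: 8
  MRSA241 vs MRSA306: 7
  MRSA74 vs MRSA119: 12
  MRSA74 vs MRSA95: 12
  MRSA74 vs MRSA306: 11
  MRSA119 vs MRSA95: 15
  MRSA119 vs MRSA306: 10
  MRSA95 vs MRSA306: 12
The smallest is 7, between MRSA241 and MRSA306.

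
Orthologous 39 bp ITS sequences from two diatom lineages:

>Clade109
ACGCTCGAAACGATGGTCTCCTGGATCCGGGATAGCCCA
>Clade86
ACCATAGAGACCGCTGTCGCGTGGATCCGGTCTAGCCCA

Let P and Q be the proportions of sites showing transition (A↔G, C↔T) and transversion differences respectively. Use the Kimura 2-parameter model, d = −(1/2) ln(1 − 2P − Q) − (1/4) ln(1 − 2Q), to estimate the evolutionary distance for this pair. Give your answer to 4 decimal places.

Mismatches occur at site 3 (G→C, transversion), site 4 (C→A, transversion), site 6 (C→A, transversion), site 9 (A→G, transition), site 12 (G→C, transversion), site 13 (A→G, transition), site 14 (T→C, transition), site 15 (G→T, transversion), site 19 (T→G, transversion), site 21 (C→G, transversion), site 31 (G→T, transversion), site 32 (A→C, transversion).
Of the 12 differences, 3 transitions and 9 transversions over 39 sites: P = 3/39 = 0.076923, Q = 9/39 = 0.230769.
d = −0.5·ln(0.615385) − 0.25·ln(0.538462) = −0.5·(-0.485507) − 0.25·(-0.619038) = 0.3975.

0.3975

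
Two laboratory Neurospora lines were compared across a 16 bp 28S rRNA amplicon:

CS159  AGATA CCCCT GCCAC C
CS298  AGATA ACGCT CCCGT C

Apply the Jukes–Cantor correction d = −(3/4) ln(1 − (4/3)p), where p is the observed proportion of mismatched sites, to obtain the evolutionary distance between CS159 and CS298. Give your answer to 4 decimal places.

0.4042

Differing sites — 6:C/A; 8:C/G; 11:G/C; 14:A/G; 15:C/T.
p = 5/16 = 0.312500.
d = −0.75 · ln(1 − (4/3)·0.312500) = −0.75 · ln(0.583333) = −0.75 · (-0.538997) = 0.4042.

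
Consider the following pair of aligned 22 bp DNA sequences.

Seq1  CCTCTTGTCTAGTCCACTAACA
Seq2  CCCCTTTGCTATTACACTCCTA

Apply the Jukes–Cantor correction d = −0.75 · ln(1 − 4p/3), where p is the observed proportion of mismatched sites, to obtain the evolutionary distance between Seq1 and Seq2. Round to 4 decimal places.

0.4975

The sequences differ at positions 3 (T/C), 7 (G/T), 8 (T/G), 12 (G/T), 14 (C/A), 19 (A/C), 20 (A/C), 21 (C/T).
p = 8/22 = 0.363636.
d = −0.75 · ln(1 − (4/3)·0.363636) = −0.75 · ln(0.515152) = −0.75 · (-0.663293) = 0.4975.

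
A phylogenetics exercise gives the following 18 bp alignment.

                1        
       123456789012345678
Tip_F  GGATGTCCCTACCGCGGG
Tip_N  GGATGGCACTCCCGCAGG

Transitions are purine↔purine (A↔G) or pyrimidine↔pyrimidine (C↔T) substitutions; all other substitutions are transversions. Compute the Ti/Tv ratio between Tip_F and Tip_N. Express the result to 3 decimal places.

Mismatches occur at site 6 (T/G, transversion), site 8 (C/A, transversion), site 11 (A/C, transversion), site 16 (G/A, transition).
Of the 4 differences, 1 transition and 3 transversions, so Ti/Tv = 1/3 = 0.333.

0.333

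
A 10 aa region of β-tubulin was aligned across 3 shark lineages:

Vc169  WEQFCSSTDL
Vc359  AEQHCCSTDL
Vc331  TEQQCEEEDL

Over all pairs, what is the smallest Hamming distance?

3

Pairwise Hamming distances:
  Vc169 vs Vc359: 3
  Vc169 vs Vc331: 5
  Vc359 vs Vc331: 5
The smallest is 3, between Vc169 and Vc359.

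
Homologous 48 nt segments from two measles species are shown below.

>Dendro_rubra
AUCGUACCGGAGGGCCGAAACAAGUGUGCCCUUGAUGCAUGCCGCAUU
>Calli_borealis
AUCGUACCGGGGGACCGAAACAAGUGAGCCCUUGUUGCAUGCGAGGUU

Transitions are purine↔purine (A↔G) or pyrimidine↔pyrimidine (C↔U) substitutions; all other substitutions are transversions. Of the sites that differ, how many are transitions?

4

Mismatches occur at site 11 (A→G, transition), site 14 (G→A, transition), site 27 (U→A, transversion), site 35 (A→U, transversion), site 43 (C→G, transversion), site 44 (G→A, transition), site 45 (C→G, transversion), site 46 (A→G, transition).
Of the 8 differences, 4 transitions and 4 transversions, so the answer is 4.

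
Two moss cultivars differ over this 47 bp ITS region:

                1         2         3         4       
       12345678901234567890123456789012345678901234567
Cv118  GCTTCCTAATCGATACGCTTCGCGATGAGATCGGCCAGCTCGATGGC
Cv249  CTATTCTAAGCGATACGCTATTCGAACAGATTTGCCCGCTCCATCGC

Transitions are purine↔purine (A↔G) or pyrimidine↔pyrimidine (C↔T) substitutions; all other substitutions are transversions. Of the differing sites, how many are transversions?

Differing sites — 1:G/C (Tv); 2:C/T (Ti); 3:T/A (Tv); 5:C/T (Ti); 10:T/G (Tv); 20:T/A (Tv); 21:C/T (Ti); 22:G/T (Tv); 26:T/A (Tv); 27:G/C (Tv); 32:C/T (Ti); 33:G/T (Tv); 37:A/C (Tv); 42:G/C (Tv); 45:G/C (Tv).
Of the 15 differences, 4 transitions and 11 transversions, so the answer is 11.

11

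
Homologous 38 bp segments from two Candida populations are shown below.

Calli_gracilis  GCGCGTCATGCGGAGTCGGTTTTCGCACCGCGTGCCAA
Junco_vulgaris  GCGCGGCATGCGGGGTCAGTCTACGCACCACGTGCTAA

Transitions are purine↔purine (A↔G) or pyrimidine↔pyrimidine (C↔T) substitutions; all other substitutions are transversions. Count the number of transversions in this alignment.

The sequences differ at positions 6 (T/G, transversion), 14 (A/G, transition), 18 (G/A, transition), 21 (T/C, transition), 23 (T/A, transversion), 30 (G/A, transition), 36 (C/T, transition).
Of the 7 differences, 5 transitions and 2 transversions, so the answer is 2.

2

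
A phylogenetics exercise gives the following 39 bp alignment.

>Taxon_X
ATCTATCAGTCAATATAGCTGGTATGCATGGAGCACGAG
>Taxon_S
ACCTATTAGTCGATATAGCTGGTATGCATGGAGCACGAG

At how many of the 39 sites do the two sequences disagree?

3

Differing sites — 2:T/C; 7:C/T; 12:A/G.
That gives 3 mismatches out of 39 aligned sites, so the Hamming distance is 3.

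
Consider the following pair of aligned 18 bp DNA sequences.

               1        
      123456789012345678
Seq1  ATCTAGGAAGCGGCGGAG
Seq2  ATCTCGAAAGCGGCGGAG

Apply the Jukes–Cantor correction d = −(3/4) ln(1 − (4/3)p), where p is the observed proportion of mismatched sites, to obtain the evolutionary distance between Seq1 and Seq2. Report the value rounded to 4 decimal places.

0.1203

Differing sites — 5:A/C; 7:G/A.
p = 2/18 = 0.111111.
d = −0.75 · ln(1 − (4/3)·0.111111) = −0.75 · ln(0.851852) = −0.75 · (-0.160342) = 0.1203.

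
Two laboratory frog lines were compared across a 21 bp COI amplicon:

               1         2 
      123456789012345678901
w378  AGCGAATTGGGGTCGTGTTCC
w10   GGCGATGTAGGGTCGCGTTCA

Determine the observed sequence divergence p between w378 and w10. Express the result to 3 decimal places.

0.286

Mismatches occur at site 1 (A↔G), site 6 (A↔T), site 7 (T↔G), site 9 (G↔A), site 16 (T↔C), site 21 (C↔A).
There are 6 differences over 21 sites, so p = 6/21 = 0.286.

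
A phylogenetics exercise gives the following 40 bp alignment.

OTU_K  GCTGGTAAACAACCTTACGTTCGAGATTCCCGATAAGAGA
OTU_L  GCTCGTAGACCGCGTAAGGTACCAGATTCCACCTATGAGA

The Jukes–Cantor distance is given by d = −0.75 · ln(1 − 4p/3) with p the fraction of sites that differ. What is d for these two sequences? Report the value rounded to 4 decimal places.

Mismatches occur at site 4 (G↔C), site 8 (A↔G), site 11 (A↔C), site 12 (A↔G), site 14 (C↔G), site 16 (T↔A), site 18 (C↔G), site 21 (T↔A), site 23 (G↔C), site 31 (C↔A), site 32 (G↔C), site 33 (A↔C), site 36 (A↔T).
p = 13/40 = 0.325000.
d = −0.75 · ln(1 − (4/3)·0.325000) = −0.75 · ln(0.566667) = −0.75 · (-0.567983) = 0.4260.

0.4260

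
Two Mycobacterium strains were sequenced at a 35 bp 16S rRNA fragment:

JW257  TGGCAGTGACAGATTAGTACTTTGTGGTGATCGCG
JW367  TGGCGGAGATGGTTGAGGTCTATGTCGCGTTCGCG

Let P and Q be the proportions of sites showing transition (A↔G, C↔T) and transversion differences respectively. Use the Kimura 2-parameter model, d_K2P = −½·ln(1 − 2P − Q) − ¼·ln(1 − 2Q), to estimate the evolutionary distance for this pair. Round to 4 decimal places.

0.4582

The sequences differ at positions 5 (A/G, transition), 7 (T/A, transversion), 10 (C/T, transition), 11 (A/G, transition), 13 (A/T, transversion), 15 (T/G, transversion), 18 (T/G, transversion), 19 (A/T, transversion), 22 (T/A, transversion), 26 (G/C, transversion), 28 (T/C, transition), 30 (A/T, transversion).
Of the 12 differences, 4 transitions and 8 transversions over 35 sites: P = 4/35 = 0.114286, Q = 8/35 = 0.228571.
d = −0.5·ln(0.542857) − 0.25·ln(0.542858) = −0.5·(-0.610909) − 0.25·(-0.610908) = 0.4582.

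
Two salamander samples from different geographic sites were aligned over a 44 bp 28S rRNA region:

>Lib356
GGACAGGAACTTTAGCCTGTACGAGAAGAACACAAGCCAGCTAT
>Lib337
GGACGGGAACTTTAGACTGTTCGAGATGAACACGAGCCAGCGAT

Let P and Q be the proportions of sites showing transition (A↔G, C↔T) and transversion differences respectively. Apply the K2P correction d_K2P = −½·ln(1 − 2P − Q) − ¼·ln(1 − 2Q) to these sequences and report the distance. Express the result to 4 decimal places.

Differing sites — 5:A/G (Ti); 16:C/A (Tv); 21:A/T (Tv); 27:A/T (Tv); 34:A/G (Ti); 42:T/G (Tv).
Of the 6 differences, 2 transitions and 4 transversions over 44 sites: P = 2/44 = 0.045455, Q = 4/44 = 0.090909.
d = −0.5·ln(0.818181) − 0.25·ln(0.818182) = −0.5·(-0.200672) − 0.25·(-0.200670) = 0.1505.

0.1505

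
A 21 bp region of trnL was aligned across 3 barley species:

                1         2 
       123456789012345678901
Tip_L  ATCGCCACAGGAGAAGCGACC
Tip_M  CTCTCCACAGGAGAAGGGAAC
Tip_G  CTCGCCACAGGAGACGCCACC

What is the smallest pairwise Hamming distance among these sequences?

Pairwise Hamming distances:
  Tip_L vs Tip_M: 4
  Tip_L vs Tip_G: 3
  Tip_M vs Tip_G: 5
The smallest is 3, between Tip_L and Tip_G.

3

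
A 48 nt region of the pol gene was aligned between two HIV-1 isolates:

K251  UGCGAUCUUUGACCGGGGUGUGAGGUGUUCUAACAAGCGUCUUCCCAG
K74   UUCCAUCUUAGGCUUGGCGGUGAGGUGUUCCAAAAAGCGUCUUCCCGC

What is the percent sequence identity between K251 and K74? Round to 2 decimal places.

The sequences differ at positions 2 (G/U), 4 (G/C), 10 (U/A), 12 (A/G), 14 (C/U), 15 (G/U), 18 (G/C), 19 (U/G), 31 (U/C), 34 (C/A), 47 (A/G), 48 (G/C).
36 of the 48 sites match, so the percent identity is 36/48 × 100 = 75.00%.

75.00%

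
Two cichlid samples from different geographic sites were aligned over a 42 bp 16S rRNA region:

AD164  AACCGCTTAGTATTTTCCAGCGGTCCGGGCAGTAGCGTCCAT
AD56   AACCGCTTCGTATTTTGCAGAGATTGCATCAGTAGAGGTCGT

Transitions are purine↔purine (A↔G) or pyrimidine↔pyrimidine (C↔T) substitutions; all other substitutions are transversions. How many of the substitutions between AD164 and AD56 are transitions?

Differing sites — 9:A/C (Tv); 17:C/G (Tv); 21:C/A (Tv); 23:G/A (Ti); 25:C/T (Ti); 26:C/G (Tv); 27:G/C (Tv); 28:G/A (Ti); 29:G/T (Tv); 36:C/A (Tv); 38:T/G (Tv); 39:C/T (Ti); 41:A/G (Ti).
Of the 13 differences, 5 transitions and 8 transversions, so the answer is 5.

5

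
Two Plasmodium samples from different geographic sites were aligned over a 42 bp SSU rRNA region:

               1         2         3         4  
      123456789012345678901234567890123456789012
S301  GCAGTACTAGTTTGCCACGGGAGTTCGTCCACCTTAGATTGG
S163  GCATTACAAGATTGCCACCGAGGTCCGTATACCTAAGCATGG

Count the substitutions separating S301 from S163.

12

Differing sites — 4:G/T; 8:T/A; 11:T/A; 19:G/C; 21:G/A; 22:A/G; 25:T/C; 29:C/A; 30:C/T; 35:T/A; 38:A/C; 39:T/A.
That gives 12 mismatches out of 42 aligned sites, so the Hamming distance is 12.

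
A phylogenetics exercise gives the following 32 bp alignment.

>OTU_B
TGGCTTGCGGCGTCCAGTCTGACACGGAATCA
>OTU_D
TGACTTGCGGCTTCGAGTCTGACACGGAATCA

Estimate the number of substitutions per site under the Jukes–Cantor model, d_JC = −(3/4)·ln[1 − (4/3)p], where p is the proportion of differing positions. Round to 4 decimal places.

Differing sites — 3:G/A; 12:G/T; 15:C/G.
p = 3/32 = 0.093750.
d = −0.75 · ln(1 − (4/3)·0.093750) = −0.75 · ln(0.875000) = −0.75 · (-0.133531) = 0.1001.

0.1001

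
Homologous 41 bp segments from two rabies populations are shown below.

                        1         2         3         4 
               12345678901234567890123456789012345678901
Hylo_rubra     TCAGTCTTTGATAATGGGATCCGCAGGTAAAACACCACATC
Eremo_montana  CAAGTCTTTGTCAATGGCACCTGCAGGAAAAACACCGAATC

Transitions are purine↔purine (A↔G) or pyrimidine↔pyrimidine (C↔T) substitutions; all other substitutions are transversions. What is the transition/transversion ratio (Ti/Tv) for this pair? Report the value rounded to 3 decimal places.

Differing sites — 1:T/C (Ti); 2:C/A (Tv); 11:A/T (Tv); 12:T/C (Ti); 18:G/C (Tv); 20:T/C (Ti); 22:C/T (Ti); 28:T/A (Tv); 37:A/G (Ti); 38:C/A (Tv).
Of the 10 differences, 5 transitions and 5 transversions, so Ti/Tv = 5/5 = 1.000.

1.000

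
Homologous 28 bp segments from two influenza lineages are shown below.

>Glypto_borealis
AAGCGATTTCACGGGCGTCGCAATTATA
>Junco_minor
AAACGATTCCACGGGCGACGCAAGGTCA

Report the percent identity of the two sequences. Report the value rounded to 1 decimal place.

75.0%

Mismatches occur at site 3 (G↔A), site 9 (T↔C), site 18 (T↔A), site 24 (T↔G), site 25 (T↔G), site 26 (A↔T), site 27 (T↔C).
21 of the 28 sites match, so the percent identity is 21/28 × 100 = 75.0%.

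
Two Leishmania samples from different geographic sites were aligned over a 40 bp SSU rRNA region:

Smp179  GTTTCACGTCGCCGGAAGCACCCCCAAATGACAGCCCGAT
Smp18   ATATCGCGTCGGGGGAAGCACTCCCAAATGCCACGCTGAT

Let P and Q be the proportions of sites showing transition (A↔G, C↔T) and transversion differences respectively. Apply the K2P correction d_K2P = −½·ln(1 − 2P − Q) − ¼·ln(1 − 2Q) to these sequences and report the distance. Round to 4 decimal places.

0.3046

Differing sites — 1:G/A (Ti); 3:T/A (Tv); 6:A/G (Ti); 12:C/G (Tv); 13:C/G (Tv); 22:C/T (Ti); 31:A/C (Tv); 34:G/C (Tv); 35:C/G (Tv); 37:C/T (Ti).
Of the 10 differences, 4 transitions and 6 transversions over 40 sites: P = 4/40 = 0.100000, Q = 6/40 = 0.150000.
d = −0.5·ln(0.650000) − 0.25·ln(0.700000) = −0.5·(-0.430783) − 0.25·(-0.356675) = 0.3046.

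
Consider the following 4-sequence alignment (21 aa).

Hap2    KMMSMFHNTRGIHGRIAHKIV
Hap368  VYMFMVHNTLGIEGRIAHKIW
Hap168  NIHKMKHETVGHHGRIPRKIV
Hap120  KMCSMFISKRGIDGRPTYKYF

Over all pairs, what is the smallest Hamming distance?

7

Pairwise Hamming distances:
  Hap2 vs Hap368: 7
  Hap2 vs Hap168: 10
  Hap2 vs Hap120: 10
  Hap368 vs Hap168: 12
  Hap368 vs Hap120: 15
  Hap168 vs Hap120: 16
The smallest is 7, between Hap2 and Hap368.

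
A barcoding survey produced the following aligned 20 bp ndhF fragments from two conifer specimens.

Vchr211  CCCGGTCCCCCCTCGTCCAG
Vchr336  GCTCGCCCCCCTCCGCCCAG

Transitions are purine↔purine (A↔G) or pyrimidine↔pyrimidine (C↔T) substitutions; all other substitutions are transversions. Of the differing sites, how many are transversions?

2

Differing sites — 1:C/G (Tv); 3:C/T (Ti); 4:G/C (Tv); 6:T/C (Ti); 12:C/T (Ti); 13:T/C (Ti); 16:T/C (Ti).
Of the 7 differences, 5 transitions and 2 transversions, so the answer is 2.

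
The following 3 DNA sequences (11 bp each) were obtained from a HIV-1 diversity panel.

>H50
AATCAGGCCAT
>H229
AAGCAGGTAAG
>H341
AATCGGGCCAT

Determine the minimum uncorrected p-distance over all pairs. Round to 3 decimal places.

Pairwise Hamming distances:
  H50 vs H229: 4
  H50 vs H341: 1
  H229 vs H341: 5
The smallest is 1 mismatch, between H50 and H341; p = 1/11 = 0.091.

0.091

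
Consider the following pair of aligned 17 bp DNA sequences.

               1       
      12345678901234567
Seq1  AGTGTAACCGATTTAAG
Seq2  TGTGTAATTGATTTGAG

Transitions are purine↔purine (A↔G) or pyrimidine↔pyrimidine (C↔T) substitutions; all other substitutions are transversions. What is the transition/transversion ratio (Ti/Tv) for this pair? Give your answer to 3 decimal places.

3.000

Differing sites — 1:A/T (Tv); 8:C/T (Ti); 9:C/T (Ti); 15:A/G (Ti).
Of the 4 differences, 3 transitions and 1 transversion, so Ti/Tv = 3/1 = 3.000.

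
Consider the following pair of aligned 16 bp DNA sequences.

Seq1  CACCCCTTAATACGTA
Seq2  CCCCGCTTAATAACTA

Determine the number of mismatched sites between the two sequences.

4

Differing sites — 2:A/C; 5:C/G; 13:C/A; 14:G/C.
That gives 4 mismatches out of 16 aligned sites, so the Hamming distance is 4.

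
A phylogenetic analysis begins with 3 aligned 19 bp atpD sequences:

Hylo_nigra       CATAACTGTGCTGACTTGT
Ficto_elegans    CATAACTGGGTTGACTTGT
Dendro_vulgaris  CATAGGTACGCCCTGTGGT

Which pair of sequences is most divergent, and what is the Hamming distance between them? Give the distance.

Pairwise Hamming distances:
  Hylo_nigra vs Ficto_elegans: 2
  Hylo_nigra vs Dendro_vulgaris: 9
  Ficto_elegans vs Dendro_vulgaris: 10
The largest is 10, between Ficto_elegans and Dendro_vulgaris.

10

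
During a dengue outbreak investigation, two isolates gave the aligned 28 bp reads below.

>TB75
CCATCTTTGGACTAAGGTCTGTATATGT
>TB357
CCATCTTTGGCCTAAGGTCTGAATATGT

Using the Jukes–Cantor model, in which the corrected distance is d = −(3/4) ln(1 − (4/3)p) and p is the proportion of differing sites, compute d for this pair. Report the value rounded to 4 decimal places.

0.0751

Differing sites — 11:A/C; 22:T/A.
p = 2/28 = 0.071429.
d = −0.75 · ln(1 − (4/3)·0.071429) = −0.75 · ln(0.904761) = −0.75 · (-0.100084) = 0.0751.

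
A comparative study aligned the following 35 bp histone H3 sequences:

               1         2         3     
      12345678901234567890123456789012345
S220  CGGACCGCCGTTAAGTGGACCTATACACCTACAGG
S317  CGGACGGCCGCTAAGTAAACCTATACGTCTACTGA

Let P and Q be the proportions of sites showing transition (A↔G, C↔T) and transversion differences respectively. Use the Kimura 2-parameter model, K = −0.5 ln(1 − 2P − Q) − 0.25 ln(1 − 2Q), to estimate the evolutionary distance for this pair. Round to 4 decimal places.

Differing sites — 6:C/G (Tv); 11:T/C (Ti); 17:G/A (Ti); 18:G/A (Ti); 27:A/G (Ti); 28:C/T (Ti); 33:A/T (Tv); 35:G/A (Ti).
Of the 8 differences, 6 transitions and 2 transversions over 35 sites: P = 6/35 = 0.171429, Q = 2/35 = 0.057143.
d = −0.5·ln(0.599999) − 0.25·ln(0.885714) = −0.5·(-0.510827) − 0.25·(-0.121361) = 0.2858.

0.2858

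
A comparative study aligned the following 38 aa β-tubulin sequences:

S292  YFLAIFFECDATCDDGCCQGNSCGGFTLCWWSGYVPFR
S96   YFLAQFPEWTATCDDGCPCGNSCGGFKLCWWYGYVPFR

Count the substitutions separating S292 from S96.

The sequences differ at positions 5 (I/Q), 7 (F/P), 9 (C/W), 10 (D/T), 18 (C/P), 19 (Q/C), 27 (T/K), 32 (S/Y).
That gives 8 mismatches out of 38 aligned sites, so the Hamming distance is 8.

8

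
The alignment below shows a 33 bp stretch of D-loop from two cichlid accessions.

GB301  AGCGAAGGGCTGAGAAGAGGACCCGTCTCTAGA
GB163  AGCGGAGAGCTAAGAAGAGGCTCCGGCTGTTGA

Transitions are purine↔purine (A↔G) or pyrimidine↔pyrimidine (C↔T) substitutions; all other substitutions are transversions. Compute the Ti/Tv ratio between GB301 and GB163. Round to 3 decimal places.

The sequences differ at positions 5 (A/G, transition), 8 (G/A, transition), 12 (G/A, transition), 21 (A/C, transversion), 22 (C/T, transition), 26 (T/G, transversion), 29 (C/G, transversion), 31 (A/T, transversion).
Of the 8 differences, 4 transitions and 4 transversions, so Ti/Tv = 4/4 = 1.000.

1.000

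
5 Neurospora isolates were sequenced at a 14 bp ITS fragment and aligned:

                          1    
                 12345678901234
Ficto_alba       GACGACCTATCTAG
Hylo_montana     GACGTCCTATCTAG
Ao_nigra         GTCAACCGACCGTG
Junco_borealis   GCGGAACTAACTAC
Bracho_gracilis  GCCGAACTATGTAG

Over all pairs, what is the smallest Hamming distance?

1

Pairwise Hamming distances:
  Ficto_alba vs Hylo_montana: 1
  Ficto_alba vs Ao_nigra: 6
  Ficto_alba vs Junco_borealis: 5
  Ficto_alba vs Bracho_gracilis: 3
  Hylo_montana vs Ao_nigra: 7
  Hylo_montana vs Junco_borealis: 6
  Hylo_montana vs Bracho_gracilis: 4
  Ao_nigra vs Junco_borealis: 9
  Ao_nigra vs Bracho_gracilis: 8
  Junco_borealis vs Bracho_gracilis: 4
The smallest is 1, between Ficto_alba and Hylo_montana.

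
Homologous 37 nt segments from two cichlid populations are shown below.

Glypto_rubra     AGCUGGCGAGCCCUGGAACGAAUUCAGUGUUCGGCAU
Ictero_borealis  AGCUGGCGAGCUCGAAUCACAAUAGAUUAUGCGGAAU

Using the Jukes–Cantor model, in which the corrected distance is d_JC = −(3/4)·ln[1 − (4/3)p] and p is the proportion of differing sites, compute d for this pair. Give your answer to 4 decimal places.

0.5266

Mismatches occur at site 12 (C→U), site 14 (U→G), site 15 (G→A), site 16 (G→A), site 17 (A→U), site 18 (A→C), site 19 (C→A), site 20 (G→C), site 24 (U→A), site 25 (C→G), site 27 (G→U), site 29 (G→A), site 31 (U→G), site 35 (C→A).
p = 14/37 = 0.378378.
d = −0.75 · ln(1 − (4/3)·0.378378) = −0.75 · ln(0.495496) = −0.75 · (-0.702196) = 0.5266.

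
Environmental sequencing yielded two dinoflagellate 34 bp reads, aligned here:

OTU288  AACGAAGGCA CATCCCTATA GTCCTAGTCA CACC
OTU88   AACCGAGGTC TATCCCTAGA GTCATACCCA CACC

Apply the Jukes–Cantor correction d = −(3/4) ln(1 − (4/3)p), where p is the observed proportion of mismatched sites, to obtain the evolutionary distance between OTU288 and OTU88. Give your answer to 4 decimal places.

Differing sites — 4:G/C; 5:A/G; 9:C/T; 10:A/C; 11:C/T; 19:T/G; 24:C/A; 27:G/C; 28:T/C.
p = 9/34 = 0.264706.
d = −0.75 · ln(1 − (4/3)·0.264706) = −0.75 · ln(0.647059) = −0.75 · (-0.435318) = 0.3265.

0.3265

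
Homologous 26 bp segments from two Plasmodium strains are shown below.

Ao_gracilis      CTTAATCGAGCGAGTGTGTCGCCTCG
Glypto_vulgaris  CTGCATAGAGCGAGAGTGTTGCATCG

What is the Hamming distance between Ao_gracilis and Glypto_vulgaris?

6

Differing sites — 3:T/G; 4:A/C; 7:C/A; 15:T/A; 20:C/T; 23:C/A.
That gives 6 mismatches out of 26 aligned sites, so the Hamming distance is 6.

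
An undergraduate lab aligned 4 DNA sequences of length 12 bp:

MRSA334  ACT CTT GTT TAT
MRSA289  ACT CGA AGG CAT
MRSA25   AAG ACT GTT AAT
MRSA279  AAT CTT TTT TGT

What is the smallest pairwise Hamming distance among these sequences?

3

Pairwise Hamming distances:
  MRSA334 vs MRSA289: 6
  MRSA334 vs MRSA25: 5
  MRSA334 vs MRSA279: 3
  MRSA289 vs MRSA25: 9
  MRSA289 vs MRSA279: 8
  MRSA25 vs MRSA279: 6
The smallest is 3, between MRSA334 and MRSA279.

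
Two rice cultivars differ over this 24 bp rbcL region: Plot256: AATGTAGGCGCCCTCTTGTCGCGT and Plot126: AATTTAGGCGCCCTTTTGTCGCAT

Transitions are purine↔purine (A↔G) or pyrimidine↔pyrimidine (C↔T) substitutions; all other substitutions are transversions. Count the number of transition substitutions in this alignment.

Mismatches occur at site 4 (G/T, transversion), site 15 (C/T, transition), site 23 (G/A, transition).
Of the 3 differences, 2 transitions and 1 transversion, so the answer is 2.

2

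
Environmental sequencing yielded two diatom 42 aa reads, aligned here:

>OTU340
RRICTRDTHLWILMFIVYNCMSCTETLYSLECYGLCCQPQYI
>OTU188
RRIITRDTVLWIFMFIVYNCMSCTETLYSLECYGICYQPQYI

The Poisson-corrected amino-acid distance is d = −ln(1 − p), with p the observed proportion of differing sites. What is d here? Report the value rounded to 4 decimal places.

0.1268

Differing sites — 4:C/I; 9:H/V; 13:L/F; 35:L/I; 37:C/Y.
p = 5/42 = 0.119048.
d = −ln(1 − 0.119048) = −ln(0.880952) = 0.1268.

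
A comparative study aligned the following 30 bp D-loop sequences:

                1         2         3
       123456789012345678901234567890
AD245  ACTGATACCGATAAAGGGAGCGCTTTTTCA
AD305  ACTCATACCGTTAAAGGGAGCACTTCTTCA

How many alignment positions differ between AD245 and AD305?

4

Differing sites — 4:G/C; 11:A/T; 22:G/A; 26:T/C.
That gives 4 mismatches out of 30 aligned sites, so the Hamming distance is 4.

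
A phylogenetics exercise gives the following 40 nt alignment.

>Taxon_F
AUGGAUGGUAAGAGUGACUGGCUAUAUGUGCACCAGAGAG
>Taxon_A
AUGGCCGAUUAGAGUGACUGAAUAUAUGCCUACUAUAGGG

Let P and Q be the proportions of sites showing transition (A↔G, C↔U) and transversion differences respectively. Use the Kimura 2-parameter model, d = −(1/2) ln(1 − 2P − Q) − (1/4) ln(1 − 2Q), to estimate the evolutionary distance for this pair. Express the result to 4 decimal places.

0.3941

The sequences differ at positions 5 (A/C, transversion), 6 (U/C, transition), 8 (G/A, transition), 10 (A/U, transversion), 21 (G/A, transition), 22 (C/A, transversion), 29 (U/C, transition), 30 (G/C, transversion), 31 (C/U, transition), 34 (C/U, transition), 36 (G/U, transversion), 39 (A/G, transition).
Of the 12 differences, 7 transitions and 5 transversions over 40 sites: P = 7/40 = 0.175000, Q = 5/40 = 0.125000.
d = −0.5·ln(0.525000) − 0.25·ln(0.750000) = −0.5·(-0.644357) − 0.25·(-0.287682) = 0.3941.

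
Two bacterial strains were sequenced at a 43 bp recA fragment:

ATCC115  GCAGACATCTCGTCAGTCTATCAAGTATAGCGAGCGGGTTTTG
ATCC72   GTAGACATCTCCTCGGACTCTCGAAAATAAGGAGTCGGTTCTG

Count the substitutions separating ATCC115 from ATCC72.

13

The sequences differ at positions 2 (C/T), 12 (G/C), 15 (A/G), 17 (T/A), 20 (A/C), 23 (A/G), 25 (G/A), 26 (T/A), 30 (G/A), 31 (C/G), 35 (C/T), 36 (G/C), 41 (T/C).
That gives 13 mismatches out of 43 aligned sites, so the Hamming distance is 13.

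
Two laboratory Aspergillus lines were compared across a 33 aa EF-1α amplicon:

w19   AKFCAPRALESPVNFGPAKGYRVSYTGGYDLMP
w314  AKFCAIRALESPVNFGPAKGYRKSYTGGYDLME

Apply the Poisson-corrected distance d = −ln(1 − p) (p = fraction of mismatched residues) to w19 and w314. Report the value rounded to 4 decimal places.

0.0953

The sequences differ at positions 6 (P/I), 23 (V/K), 33 (P/E).
p = 3/33 = 0.090909.
d = −ln(1 − 0.090909) = −ln(0.909091) = 0.0953.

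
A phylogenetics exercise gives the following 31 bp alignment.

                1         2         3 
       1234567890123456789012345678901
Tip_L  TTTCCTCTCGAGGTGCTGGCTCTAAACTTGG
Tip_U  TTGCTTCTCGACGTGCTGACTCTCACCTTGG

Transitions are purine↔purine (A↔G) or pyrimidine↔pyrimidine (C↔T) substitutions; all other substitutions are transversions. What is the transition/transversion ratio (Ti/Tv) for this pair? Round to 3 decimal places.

Mismatches occur at site 3 (T↔G, transversion), site 5 (C↔T, transition), site 12 (G↔C, transversion), site 19 (G↔A, transition), site 24 (A↔C, transversion), site 26 (A↔C, transversion).
Of the 6 differences, 2 transitions and 4 transversions, so Ti/Tv = 2/4 = 0.500.

0.500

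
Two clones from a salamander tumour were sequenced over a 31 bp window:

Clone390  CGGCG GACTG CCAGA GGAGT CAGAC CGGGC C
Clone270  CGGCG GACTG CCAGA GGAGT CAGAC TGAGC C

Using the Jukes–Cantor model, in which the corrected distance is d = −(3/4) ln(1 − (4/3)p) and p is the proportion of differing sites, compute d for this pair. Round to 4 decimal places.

0.0675

Mismatches occur at site 26 (C→T), site 28 (G→A).
p = 2/31 = 0.064516.
d = −0.75 · ln(1 − (4/3)·0.064516) = −0.75 · ln(0.913979) = −0.75 · (-0.089948) = 0.0675.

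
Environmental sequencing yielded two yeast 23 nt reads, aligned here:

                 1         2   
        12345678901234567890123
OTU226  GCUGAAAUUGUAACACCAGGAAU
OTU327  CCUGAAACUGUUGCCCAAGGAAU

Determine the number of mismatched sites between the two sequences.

6

Differing sites — 1:G/C; 8:U/C; 12:A/U; 13:A/G; 15:A/C; 17:C/A.
That gives 6 mismatches out of 23 aligned sites, so the Hamming distance is 6.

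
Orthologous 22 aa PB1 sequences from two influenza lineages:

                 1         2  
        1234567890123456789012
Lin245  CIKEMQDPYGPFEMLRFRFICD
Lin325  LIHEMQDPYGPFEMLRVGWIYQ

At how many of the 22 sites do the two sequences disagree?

7

The sequences differ at positions 1 (C/L), 3 (K/H), 17 (F/V), 18 (R/G), 19 (F/W), 21 (C/Y), 22 (D/Q).
That gives 7 mismatches out of 22 aligned sites, so the Hamming distance is 7.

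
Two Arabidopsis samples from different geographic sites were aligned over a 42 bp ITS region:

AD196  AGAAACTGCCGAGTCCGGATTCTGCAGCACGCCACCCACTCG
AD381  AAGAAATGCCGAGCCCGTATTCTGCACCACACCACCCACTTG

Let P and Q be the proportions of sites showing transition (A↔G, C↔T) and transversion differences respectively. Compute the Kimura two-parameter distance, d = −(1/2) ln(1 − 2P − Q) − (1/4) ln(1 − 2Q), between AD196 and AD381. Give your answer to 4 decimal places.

0.2237

Mismatches occur at site 2 (G↔A, transition), site 3 (A↔G, transition), site 6 (C↔A, transversion), site 14 (T↔C, transition), site 18 (G↔T, transversion), site 27 (G↔C, transversion), site 31 (G↔A, transition), site 41 (C↔T, transition).
Of the 8 differences, 5 transitions and 3 transversions over 42 sites: P = 5/42 = 0.119048, Q = 3/42 = 0.071429.
d = −0.5·ln(0.690475) − 0.25·ln(0.857142) = −0.5·(-0.370376) − 0.25·(-0.154152) = 0.2237.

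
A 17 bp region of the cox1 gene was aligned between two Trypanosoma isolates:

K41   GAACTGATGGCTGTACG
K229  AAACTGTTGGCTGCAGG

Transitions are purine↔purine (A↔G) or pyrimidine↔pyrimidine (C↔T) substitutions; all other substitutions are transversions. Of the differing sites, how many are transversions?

2

Mismatches occur at site 1 (G↔A, transition), site 7 (A↔T, transversion), site 14 (T↔C, transition), site 16 (C↔G, transversion).
Of the 4 differences, 2 transitions and 2 transversions, so the answer is 2.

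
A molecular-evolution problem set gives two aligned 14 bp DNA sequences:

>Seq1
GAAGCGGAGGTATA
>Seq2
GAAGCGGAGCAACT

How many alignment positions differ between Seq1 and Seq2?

Mismatches occur at site 10 (G/C), site 11 (T/A), site 13 (T/C), site 14 (A/T).
That gives 4 mismatches out of 14 aligned sites, so the Hamming distance is 4.

4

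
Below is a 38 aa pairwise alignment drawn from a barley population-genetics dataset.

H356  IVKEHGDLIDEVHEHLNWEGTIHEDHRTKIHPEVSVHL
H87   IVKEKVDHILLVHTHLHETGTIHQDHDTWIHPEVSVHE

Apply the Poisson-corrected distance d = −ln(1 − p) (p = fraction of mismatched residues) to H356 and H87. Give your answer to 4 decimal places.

0.4187

Differing sites — 5:H/K; 6:G/V; 8:L/H; 10:D/L; 11:E/L; 14:E/T; 17:N/H; 18:W/E; 19:E/T; 24:E/Q; 27:R/D; 29:K/W; 38:L/E.
p = 13/38 = 0.342105.
d = −ln(1 − 0.342105) = −ln(0.657895) = 0.4187.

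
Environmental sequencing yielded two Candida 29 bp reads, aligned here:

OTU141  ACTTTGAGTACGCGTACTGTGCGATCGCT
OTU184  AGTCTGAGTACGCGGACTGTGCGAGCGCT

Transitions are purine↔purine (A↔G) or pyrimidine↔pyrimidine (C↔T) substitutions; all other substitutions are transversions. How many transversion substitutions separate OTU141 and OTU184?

3

Mismatches occur at site 2 (C↔G, transversion), site 4 (T↔C, transition), site 15 (T↔G, transversion), site 25 (T↔G, transversion).
Of the 4 differences, 1 transition and 3 transversions, so the answer is 3.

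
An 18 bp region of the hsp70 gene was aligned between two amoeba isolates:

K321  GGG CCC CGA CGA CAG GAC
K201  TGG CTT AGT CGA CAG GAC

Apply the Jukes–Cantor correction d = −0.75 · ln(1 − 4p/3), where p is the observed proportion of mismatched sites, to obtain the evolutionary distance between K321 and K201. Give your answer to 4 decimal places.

0.3470

Differing sites — 1:G/T; 5:C/T; 6:C/T; 7:C/A; 9:A/T.
p = 5/18 = 0.277778.
d = −0.75 · ln(1 − (4/3)·0.277778) = −0.75 · ln(0.629629) = −0.75 · (-0.462625) = 0.3470.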